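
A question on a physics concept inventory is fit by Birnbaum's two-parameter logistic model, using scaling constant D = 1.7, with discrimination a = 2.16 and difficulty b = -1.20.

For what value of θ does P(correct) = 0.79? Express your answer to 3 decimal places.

P(θ) = 1 / (1 + exp(−D·a(θ − b)))
logit = ln(0.7900/0.2100) = 1.3249
θ = b + logit/(1.7·a) = -1.20 + 1.3249/3.6720 = -0.8392

-0.839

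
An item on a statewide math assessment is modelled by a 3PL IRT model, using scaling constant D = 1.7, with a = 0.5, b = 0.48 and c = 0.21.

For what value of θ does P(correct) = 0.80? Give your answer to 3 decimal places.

P(θ) = c + (1 − c) · 1 / (1 + exp(−D·a(θ − b)))
Remove guessing floor: (0.80 − 0.21)/(1 − 0.21) = 0.7468
logit = ln(0.7468/0.2532) = 1.0818
θ = b + logit/(1.7·a) = 0.48 + 1.0818/0.8500 = 1.7527

1.753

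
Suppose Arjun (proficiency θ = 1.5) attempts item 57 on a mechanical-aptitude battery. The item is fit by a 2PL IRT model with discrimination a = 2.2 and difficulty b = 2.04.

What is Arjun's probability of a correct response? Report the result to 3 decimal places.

0.234

P(θ) = 1 / (1 + exp(−a(θ − b)))
Exponent: 2.2 × (1.5 − 2.04) = -1.1880
1/(1 + e^{1.1880}) = 0.2336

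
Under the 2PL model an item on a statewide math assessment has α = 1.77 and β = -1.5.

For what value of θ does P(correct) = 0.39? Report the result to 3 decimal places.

P(θ) = 1 / (1 + exp(−α(θ − β)))
logit = ln(0.3900/0.6100) = -0.4473
θ = β + logit/(α) = -1.5 + (-0.4473)/1.7700 = -1.7527

-1.753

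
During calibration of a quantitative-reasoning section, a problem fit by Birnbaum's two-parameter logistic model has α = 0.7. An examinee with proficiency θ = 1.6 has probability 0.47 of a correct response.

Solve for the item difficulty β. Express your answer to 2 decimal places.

1.77

P(θ) = 1 / (1 + exp(−α(θ − β)))
logit(0.47) = ln(0.47/0.53) = -0.1201
β = θ − logit/(α) = 1.6 − (-0.1201)/0.7000 = 1.7716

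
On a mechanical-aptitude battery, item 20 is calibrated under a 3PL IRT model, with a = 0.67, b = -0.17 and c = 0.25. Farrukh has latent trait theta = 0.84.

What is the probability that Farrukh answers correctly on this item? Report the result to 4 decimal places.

0.7473

P(theta) = c + (1 − c) · 1 / (1 + exp(−a(theta − b)))
Exponent: 0.67 × (0.84 − (-0.17)) = 0.6767
1/(1 + e^{-0.6767}) = 0.6630
P = 0.25 + 0.75 × 0.6630 = 0.7473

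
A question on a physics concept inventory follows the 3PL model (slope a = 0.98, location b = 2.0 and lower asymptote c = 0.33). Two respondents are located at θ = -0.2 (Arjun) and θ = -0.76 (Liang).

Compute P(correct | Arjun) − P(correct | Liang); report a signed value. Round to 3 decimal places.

0.028

P(θ) = c + (1 − c) · 1 / (1 + exp(−a(θ − b)))
P(Arjun) = 0.3995  [exponent -2.1560]
P(Liang) = 0.3720  [exponent -2.7048]
Difference = 0.3995 − 0.3720 = 0.0275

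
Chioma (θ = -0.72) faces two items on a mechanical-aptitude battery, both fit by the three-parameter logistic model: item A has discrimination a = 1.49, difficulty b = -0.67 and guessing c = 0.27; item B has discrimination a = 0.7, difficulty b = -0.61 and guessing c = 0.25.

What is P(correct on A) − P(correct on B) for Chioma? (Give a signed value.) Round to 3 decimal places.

0.011

P(θ) = c + (1 − c) · 1 / (1 + exp(−a(θ − b)))
P_A = 0.6214
P_B = 0.6106
P_A − P_B = 0.0108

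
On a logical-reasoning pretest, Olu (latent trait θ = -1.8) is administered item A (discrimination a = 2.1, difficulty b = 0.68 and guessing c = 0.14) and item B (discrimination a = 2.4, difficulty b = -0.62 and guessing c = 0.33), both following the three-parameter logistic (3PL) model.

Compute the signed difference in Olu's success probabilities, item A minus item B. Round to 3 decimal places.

-0.223

P(θ) = c + (1 − c) · 1 / (1 + exp(−a(θ − b)))
P_A = 0.1447
P_B = 0.3673
P_A − P_B = -0.2226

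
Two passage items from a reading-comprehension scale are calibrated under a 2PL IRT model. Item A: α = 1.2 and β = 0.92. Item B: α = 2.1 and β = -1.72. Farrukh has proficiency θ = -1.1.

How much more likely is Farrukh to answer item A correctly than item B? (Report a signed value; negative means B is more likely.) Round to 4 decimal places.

-0.7048

P(θ) = 1 / (1 + exp(−α(θ − β)))
P_A = 0.0814
P_B = 0.7862
P_A − P_B = -0.7048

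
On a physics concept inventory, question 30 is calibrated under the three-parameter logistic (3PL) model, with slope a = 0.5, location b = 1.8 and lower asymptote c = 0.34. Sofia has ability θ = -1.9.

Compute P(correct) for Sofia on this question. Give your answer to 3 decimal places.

P(θ) = c + (1 − c) · 1 / (1 + exp(−a(θ − b)))
Exponent: 0.5 × (-1.9 − 1.8) = -1.8500
1/(1 + e^{1.8500}) = 0.1359
P = 0.34 + 0.66 × 0.1359 = 0.4297

0.430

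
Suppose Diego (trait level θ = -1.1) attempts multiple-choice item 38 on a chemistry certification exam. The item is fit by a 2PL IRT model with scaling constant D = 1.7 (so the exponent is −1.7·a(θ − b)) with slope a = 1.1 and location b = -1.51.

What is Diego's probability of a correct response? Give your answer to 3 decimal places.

P(θ) = 1 / (1 + exp(−D·a(θ − b)))
Exponent: 1.7 × 1.1 × (-1.1 − (-1.51)) = 0.7667
1/(1 + e^{-0.7667}) = 0.6828
P = 0.6828

0.683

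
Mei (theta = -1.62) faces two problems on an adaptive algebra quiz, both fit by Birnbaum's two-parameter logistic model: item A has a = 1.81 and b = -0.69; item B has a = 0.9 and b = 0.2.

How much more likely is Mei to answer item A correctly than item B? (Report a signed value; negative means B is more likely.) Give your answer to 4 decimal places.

P(theta) = 1 / (1 + exp(−a(theta − b)))
P_A = 0.1567
P_B = 0.1627
P_A − P_B = -0.0061

-0.0061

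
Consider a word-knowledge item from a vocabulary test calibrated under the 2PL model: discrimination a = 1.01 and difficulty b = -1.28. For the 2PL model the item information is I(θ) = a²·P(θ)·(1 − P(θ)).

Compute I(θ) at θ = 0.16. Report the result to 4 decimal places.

P = 1/(1+e^{-1.4544}) = 0.8107
P(1−P) = 0.8107 × 0.1893 = 0.1535
I = a² × P(1−P) = 1.01² × 0.1535 = 0.15657

0.1566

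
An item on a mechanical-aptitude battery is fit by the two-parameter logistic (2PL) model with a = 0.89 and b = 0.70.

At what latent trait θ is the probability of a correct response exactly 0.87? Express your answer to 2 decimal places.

2.84

P(θ) = 1 / (1 + exp(−a(θ − b)))
logit = ln(0.8700/0.1300) = 1.9010
θ = b + logit/(a) = 0.70 + 1.9010/0.8900 = 2.8359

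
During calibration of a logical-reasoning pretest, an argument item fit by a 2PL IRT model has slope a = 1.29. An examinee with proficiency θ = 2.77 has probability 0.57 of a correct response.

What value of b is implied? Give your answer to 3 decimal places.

2.552

P(θ) = 1 / (1 + exp(−a(θ − b)))
logit(0.57) = ln(0.57/0.43) = 0.2819
b = θ − logit/(a) = 2.77 − 0.2819/1.2900 = 2.5515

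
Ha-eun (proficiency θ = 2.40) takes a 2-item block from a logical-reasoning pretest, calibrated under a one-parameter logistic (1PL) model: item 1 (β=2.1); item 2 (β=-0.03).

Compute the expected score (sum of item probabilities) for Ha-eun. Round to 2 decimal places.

P(θ) = 1 / (1 + exp(−(θ − β)))
P_1 = 1/(1+e^{-0.3000}) = 0.5744
P_2 = 1/(1+e^{-2.4300}) = 0.9191
E[score] = 0.5744 + 0.9191 = 1.4935

1.49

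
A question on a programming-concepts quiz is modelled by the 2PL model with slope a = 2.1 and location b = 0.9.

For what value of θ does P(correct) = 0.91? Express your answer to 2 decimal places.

2.00

P(θ) = 1 / (1 + exp(−a(θ − b)))
logit = ln(0.9100/0.0900) = 2.3136
θ = b + logit/(a) = 0.9 + 2.3136/2.1000 = 2.0017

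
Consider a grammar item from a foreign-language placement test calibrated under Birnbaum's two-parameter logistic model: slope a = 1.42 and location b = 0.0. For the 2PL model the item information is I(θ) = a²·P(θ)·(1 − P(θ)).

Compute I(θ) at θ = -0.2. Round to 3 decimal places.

0.494

P = 1/(1+e^{0.2840}) = 0.4295
P(1−P) = 0.4295 × 0.5705 = 0.2450
I = a² × P(1−P) = 1.42² × 0.2450 = 0.49407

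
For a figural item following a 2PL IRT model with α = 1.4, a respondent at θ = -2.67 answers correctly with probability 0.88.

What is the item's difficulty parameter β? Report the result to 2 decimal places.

-4.09

P(θ) = 1 / (1 + exp(−α(θ − β)))
logit(0.88) = ln(0.88/0.12) = 1.9924
β = θ − logit/(α) = -2.67 − 1.9924/1.4000 = -4.0932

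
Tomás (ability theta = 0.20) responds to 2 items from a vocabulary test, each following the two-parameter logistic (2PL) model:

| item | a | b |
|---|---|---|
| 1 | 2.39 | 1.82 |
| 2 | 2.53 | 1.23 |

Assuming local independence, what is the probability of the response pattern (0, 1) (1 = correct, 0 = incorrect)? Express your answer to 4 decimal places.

P(theta) = 1 / (1 + exp(−a(theta − b)))
P_1 = 1/(1+e^{3.8718}) = 0.0204
P_2 = 1/(1+e^{2.6059}) = 0.0688
L = (1−P_1) × P_2 = 0.9796 × 0.0688 = 0.06736

0.0674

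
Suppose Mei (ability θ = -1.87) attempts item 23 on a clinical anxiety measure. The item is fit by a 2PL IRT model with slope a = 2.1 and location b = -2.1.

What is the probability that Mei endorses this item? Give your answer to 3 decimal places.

0.618

P(θ) = 1 / (1 + exp(−a(θ − b)))
Exponent: 2.1 × (-1.87 − (-2.1)) = 0.4830
1/(1 + e^{-0.4830}) = 0.6185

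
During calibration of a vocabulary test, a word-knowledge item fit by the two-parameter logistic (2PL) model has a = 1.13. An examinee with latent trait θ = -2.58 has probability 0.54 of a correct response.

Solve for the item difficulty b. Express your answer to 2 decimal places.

-2.72

P(θ) = 1 / (1 + exp(−a(θ − b)))
logit(0.54) = ln(0.54/0.46) = 0.1603
b = θ − logit/(a) = -2.58 − 0.1603/1.1300 = -2.7219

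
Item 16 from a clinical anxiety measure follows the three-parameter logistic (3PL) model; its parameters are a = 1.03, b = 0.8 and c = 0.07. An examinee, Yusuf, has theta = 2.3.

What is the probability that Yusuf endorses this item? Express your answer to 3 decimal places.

0.836

P(theta) = c + (1 − c) · 1 / (1 + exp(−a(theta − b)))
Exponent: 1.03 × (2.3 − 0.8) = 1.5450
1/(1 + e^{-1.5450}) = 0.8242
P = 0.07 + 0.93 × 0.8242 = 0.8365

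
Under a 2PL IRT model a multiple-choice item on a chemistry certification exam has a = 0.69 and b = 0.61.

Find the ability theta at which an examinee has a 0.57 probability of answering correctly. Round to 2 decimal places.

P(theta) = 1 / (1 + exp(−a(theta − b)))
logit = ln(0.5700/0.4300) = 0.2819
theta = b + logit/(a) = 0.61 + 0.2819/0.6900 = 1.0185

1.02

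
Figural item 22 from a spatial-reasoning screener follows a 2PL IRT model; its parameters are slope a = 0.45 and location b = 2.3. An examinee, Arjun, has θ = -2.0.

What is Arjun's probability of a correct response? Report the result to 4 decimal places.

0.1262

P(θ) = 1 / (1 + exp(−a(θ − b)))
Exponent: 0.45 × (-2.0 − 2.3) = -1.9350
1/(1 + e^{1.9350}) = 0.1262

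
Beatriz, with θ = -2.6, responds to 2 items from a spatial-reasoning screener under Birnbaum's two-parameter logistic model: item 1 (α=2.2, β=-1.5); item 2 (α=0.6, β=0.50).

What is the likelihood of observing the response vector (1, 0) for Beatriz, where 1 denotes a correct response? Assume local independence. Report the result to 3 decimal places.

0.071

P(θ) = 1 / (1 + exp(−α(θ − β)))
P_1 = 1/(1+e^{2.4200}) = 0.0817
P_2 = 1/(1+e^{1.8600}) = 0.1347
L = P_1 × (1−P_2) = 0.0817 × 0.8653 = 0.07066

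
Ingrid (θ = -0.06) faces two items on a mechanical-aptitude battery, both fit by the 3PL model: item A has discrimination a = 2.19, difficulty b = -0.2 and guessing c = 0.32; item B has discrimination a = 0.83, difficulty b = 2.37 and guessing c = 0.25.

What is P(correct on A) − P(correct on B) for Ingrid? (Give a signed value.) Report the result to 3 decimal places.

0.374

P(θ) = c + (1 − c) · 1 / (1 + exp(−a(θ − b)))
P_A = 0.7117
P_B = 0.3381
P_A − P_B = 0.3736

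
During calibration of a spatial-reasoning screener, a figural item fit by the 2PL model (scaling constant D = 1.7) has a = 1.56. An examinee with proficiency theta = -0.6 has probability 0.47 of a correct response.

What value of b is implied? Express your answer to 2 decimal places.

P(theta) = 1 / (1 + exp(−D·a(theta − b)))
logit(0.47) = ln(0.47/0.53) = -0.1201
b = theta − logit/(1.7·a) = -0.6 − (-0.1201)/2.6520 = -0.5547

-0.55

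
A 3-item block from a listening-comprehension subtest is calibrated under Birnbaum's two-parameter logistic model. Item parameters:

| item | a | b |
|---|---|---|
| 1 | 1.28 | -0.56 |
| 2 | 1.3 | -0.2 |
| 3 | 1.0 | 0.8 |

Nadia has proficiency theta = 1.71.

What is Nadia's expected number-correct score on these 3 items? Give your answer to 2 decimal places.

2.58

P(theta) = 1 / (1 + exp(−a(theta − b)))
P_1 = 1/(1+e^{-2.9056}) = 0.9481
P_2 = 1/(1+e^{-2.4830}) = 0.9229
P_3 = 1/(1+e^{-0.9100}) = 0.7130
E[score] = 0.9481 + 0.9229 + 0.7130 = 2.5841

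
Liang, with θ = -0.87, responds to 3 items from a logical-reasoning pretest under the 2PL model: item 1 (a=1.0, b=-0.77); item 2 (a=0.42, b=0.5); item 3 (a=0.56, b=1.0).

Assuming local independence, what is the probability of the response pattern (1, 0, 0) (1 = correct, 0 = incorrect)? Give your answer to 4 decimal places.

P(θ) = 1 / (1 + exp(−a(θ − b)))
P_1 = 1/(1+e^{0.1000}) = 0.4750
P_2 = 1/(1+e^{0.5754}) = 0.3600
P_3 = 1/(1+e^{1.0472}) = 0.2598
L = P_1 × (1−P_2) × (1−P_3) = 0.4750 × 0.6400 × 0.7402 = 0.22504

0.2250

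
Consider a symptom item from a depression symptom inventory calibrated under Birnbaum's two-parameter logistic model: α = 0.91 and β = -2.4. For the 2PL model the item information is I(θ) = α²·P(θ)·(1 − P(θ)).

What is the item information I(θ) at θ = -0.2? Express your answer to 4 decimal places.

P = 1/(1+e^{-2.0020}) = 0.8810
P(1−P) = 0.8810 × 0.1190 = 0.1048
I = α² × P(1−P) = 0.91² × 0.1048 = 0.08681

0.0868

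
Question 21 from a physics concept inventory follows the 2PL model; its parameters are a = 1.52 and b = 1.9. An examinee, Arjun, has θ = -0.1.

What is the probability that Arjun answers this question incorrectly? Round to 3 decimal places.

P(θ) = 1 / (1 + exp(−a(θ − b)))
Exponent: 1.52 × (-0.1 − 1.9) = -3.0400
1/(1 + e^{3.0400}) = 0.0457
P(incorrect) = 1 − 0.0457 = 0.9543

0.954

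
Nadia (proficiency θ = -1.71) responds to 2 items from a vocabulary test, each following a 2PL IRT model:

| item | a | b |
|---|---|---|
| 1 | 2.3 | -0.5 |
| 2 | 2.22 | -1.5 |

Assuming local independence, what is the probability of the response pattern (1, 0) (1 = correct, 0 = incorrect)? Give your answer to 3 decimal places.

P(θ) = 1 / (1 + exp(−a(θ − b)))
P_1 = 1/(1+e^{2.7830}) = 0.0582
P_2 = 1/(1+e^{0.4662}) = 0.3855
L = P_1 × (1−P_2) = 0.0582 × 0.6145 = 0.03579

0.036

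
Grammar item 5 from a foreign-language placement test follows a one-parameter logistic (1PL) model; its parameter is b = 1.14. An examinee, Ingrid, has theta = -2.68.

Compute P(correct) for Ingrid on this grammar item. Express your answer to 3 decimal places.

0.021

P(theta) = 1 / (1 + exp(−(theta − b)))
Exponent: (-2.68 − 1.14) = -3.8200
1/(1 + e^{3.8200}) = 0.0215
P = 0.0215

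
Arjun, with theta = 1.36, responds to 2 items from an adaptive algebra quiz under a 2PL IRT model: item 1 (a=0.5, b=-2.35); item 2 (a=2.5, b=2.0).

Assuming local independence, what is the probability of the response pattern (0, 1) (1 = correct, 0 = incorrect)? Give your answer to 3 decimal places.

P(theta) = 1 / (1 + exp(−a(theta − b)))
P_1 = 1/(1+e^{-1.8550}) = 0.8647
P_2 = 1/(1+e^{1.6000}) = 0.1680
L = (1−P_1) × P_2 = 0.1353 × 0.1680 = 0.02273

0.023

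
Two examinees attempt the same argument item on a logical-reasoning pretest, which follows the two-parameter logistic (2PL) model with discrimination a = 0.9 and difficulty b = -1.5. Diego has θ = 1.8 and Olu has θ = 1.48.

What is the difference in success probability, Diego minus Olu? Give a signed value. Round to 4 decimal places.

0.0152

P(θ) = 1 / (1 + exp(−a(θ − b)))
P(Diego) = 0.9512  [exponent 2.9700]
P(Olu) = 0.9360  [exponent 2.6820]
Difference = 0.9512 − 0.9360 = 0.0152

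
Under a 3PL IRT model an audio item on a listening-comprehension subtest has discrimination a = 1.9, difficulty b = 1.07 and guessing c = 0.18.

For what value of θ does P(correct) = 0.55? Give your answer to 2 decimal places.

0.97

P(θ) = c + (1 − c) · 1 / (1 + exp(−a(θ − b)))
Remove guessing floor: (0.55 − 0.18)/(1 − 0.18) = 0.4512
logit = ln(0.4512/0.5488) = -0.1957
θ = b + logit/(a) = 1.07 + (-0.1957)/1.9000 = 0.9670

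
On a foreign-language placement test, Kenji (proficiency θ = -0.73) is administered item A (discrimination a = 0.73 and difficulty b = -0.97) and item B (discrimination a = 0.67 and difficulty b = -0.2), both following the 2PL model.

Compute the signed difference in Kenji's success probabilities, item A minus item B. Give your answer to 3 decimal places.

0.132

P(θ) = 1 / (1 + exp(−a(θ − b)))
P_A = 0.5437
P_B = 0.4121
P_A − P_B = 0.1315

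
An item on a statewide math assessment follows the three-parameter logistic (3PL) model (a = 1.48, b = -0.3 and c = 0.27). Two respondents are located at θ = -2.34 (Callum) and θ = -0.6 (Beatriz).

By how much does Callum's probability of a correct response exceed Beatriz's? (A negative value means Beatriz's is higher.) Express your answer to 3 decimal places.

P(θ) = c + (1 − c) · 1 / (1 + exp(−a(θ − b)))
P(Callum) = 0.3040  [exponent -3.0192]
P(Beatriz) = 0.5553  [exponent -0.4440]
Difference = 0.3040 − 0.5553 = -0.2513

-0.251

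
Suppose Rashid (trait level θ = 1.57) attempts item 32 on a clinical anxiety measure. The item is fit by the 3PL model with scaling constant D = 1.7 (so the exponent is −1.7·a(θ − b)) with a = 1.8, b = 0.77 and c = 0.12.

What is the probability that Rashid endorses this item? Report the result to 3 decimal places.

P(θ) = c + (1 − c) · 1 / (1 + exp(−D·a(θ − b)))
Exponent: 1.7 × 1.8 × (1.57 − 0.77) = 2.4480
1/(1 + e^{-2.4480}) = 0.9204
P = 0.12 + 0.88 × 0.9204 = 0.9300

0.930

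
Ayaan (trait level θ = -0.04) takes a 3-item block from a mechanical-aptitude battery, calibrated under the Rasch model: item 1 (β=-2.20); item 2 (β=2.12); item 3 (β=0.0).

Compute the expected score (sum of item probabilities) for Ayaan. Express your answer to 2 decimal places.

P(θ) = 1 / (1 + exp(−(θ − β)))
P_1 = 1/(1+e^{-2.1600}) = 0.8966
P_2 = 1/(1+e^{2.1600}) = 0.1034
P_3 = 1/(1+e^{0.0400}) = 0.4900
E[score] = 0.8966 + 0.1034 + 0.4900 = 1.4900

1.49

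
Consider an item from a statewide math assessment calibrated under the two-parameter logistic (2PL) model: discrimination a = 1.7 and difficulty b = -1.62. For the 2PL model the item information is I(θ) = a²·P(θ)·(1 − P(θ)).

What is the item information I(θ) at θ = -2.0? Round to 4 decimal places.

0.6521

P = 1/(1+e^{0.6460}) = 0.3439
P(1−P) = 0.3439 × 0.6561 = 0.2256
I = a² × P(1−P) = 1.7² × 0.2256 = 0.65207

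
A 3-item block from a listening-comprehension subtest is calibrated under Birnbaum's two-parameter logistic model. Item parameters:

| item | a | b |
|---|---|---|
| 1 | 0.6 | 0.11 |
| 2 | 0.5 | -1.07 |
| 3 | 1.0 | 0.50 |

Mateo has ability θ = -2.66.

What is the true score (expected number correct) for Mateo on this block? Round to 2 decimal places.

0.51

P(θ) = 1 / (1 + exp(−a(θ − b)))
P_1 = 1/(1+e^{1.6620}) = 0.1595
P_2 = 1/(1+e^{0.7950}) = 0.3111
P_3 = 1/(1+e^{3.1600}) = 0.0407
E[score] = 0.1595 + 0.3111 + 0.0407 = 0.5113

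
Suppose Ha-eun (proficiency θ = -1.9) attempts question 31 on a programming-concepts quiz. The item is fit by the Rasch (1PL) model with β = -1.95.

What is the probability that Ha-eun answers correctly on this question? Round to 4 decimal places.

P(θ) = 1 / (1 + exp(−(θ − β)))
Exponent: (-1.9 − (-1.95)) = 0.0500
1/(1 + e^{-0.0500}) = 0.5125
P = 0.5125

0.5125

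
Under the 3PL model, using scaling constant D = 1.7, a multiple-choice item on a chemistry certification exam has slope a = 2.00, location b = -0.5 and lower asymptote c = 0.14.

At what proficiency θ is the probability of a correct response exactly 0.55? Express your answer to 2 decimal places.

P(θ) = c + (1 − c) · 1 / (1 + exp(−D·a(θ − b)))
Remove guessing floor: (0.55 − 0.14)/(1 − 0.14) = 0.4767
logit = ln(0.4767/0.5233) = -0.0931
θ = b + logit/(1.7·a) = -0.5 + (-0.0931)/3.4000 = -0.5274

-0.53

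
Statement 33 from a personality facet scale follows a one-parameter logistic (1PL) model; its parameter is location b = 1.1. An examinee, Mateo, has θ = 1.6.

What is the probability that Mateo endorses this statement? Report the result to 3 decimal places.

P(θ) = 1 / (1 + exp(−(θ − b)))
Exponent: (1.6 − 1.1) = 0.5000
1/(1 + e^{-0.5000}) = 0.6225
P = 0.6225

0.622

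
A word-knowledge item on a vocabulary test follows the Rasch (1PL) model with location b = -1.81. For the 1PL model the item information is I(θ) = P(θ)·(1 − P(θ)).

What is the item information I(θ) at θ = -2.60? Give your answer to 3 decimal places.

0.215

P = 1/(1+e^{0.7900}) = 0.3122
P(1−P) = 0.3122 × 0.6878 = 0.2147
I = P(1−P) = 0.21472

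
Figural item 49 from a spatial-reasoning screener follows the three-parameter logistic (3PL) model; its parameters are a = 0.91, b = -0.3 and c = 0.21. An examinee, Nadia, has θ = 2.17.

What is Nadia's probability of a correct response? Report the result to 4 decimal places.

0.9245

P(θ) = c + (1 − c) · 1 / (1 + exp(−a(θ − b)))
Exponent: 0.91 × (2.17 − (-0.3)) = 2.2477
1/(1 + e^{-2.2477}) = 0.9045
P = 0.21 + 0.79 × 0.9045 = 0.9245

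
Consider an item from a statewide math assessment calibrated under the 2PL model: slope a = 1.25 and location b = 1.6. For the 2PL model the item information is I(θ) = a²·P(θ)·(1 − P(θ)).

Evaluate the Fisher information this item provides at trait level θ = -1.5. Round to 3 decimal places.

0.031

P = 1/(1+e^{3.8750}) = 0.0203
P(1−P) = 0.0203 × 0.9797 = 0.0199
I = a² × P(1−P) = 1.25² × 0.0199 = 0.03112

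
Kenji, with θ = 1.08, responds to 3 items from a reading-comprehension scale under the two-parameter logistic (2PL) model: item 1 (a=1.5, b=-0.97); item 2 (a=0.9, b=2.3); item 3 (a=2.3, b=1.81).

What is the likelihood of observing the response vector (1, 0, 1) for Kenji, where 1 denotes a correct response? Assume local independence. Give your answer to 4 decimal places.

P(θ) = 1 / (1 + exp(−a(θ − b)))
P_1 = 1/(1+e^{-3.0750}) = 0.9558
P_2 = 1/(1+e^{1.0980}) = 0.2501
P_3 = 1/(1+e^{1.6790}) = 0.1572
L = P_1 × (1−P_2) × P_3 = 0.9558 × 0.7499 × 0.1572 = 0.11270

0.1127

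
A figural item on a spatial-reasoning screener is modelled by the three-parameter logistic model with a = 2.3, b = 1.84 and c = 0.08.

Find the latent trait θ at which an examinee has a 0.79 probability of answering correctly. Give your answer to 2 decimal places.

2.37

P(θ) = c + (1 − c) · 1 / (1 + exp(−a(θ − b)))
Remove guessing floor: (0.79 − 0.08)/(1 − 0.08) = 0.7717
logit = ln(0.7717/0.2283) = 1.2182
θ = b + logit/(a) = 1.84 + 1.2182/2.3000 = 2.3696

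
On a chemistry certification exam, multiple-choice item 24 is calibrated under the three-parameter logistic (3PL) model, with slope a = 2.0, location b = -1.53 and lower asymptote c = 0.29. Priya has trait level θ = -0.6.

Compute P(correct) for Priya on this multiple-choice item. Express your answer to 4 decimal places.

P(θ) = c + (1 − c) · 1 / (1 + exp(−a(θ − b)))
Exponent: 2.0 × (-0.6 − (-1.53)) = 1.8600
1/(1 + e^{-1.8600}) = 0.8653
P = 0.29 + 0.71 × 0.8653 = 0.9044

0.9044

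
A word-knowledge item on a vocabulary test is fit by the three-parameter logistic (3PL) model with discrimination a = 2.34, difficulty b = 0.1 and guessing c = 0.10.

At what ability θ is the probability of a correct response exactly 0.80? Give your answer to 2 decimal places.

P(θ) = c + (1 − c) · 1 / (1 + exp(−a(θ − b)))
Remove guessing floor: (0.80 − 0.10)/(1 − 0.10) = 0.7778
logit = ln(0.7778/0.2222) = 1.2528
θ = b + logit/(a) = 0.1 + 1.2528/2.3400 = 0.6354

0.64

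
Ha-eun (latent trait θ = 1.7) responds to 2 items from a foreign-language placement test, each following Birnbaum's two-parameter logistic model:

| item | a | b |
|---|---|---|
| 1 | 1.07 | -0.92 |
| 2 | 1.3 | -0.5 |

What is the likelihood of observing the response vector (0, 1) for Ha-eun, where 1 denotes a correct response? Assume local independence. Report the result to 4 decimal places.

P(θ) = 1 / (1 + exp(−a(θ − b)))
P_1 = 1/(1+e^{-2.8034}) = 0.9429
P_2 = 1/(1+e^{-2.8600}) = 0.9458
L = (1−P_1) × P_2 = 0.0571 × 0.9458 = 0.05405

0.0540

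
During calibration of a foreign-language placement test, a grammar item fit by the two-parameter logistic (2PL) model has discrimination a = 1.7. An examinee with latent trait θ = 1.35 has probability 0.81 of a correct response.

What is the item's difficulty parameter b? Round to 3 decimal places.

0.497

P(θ) = 1 / (1 + exp(−a(θ − b)))
logit(0.81) = ln(0.81/0.19) = 1.4500
b = θ − logit/(a) = 1.35 − 1.4500/1.7000 = 0.4971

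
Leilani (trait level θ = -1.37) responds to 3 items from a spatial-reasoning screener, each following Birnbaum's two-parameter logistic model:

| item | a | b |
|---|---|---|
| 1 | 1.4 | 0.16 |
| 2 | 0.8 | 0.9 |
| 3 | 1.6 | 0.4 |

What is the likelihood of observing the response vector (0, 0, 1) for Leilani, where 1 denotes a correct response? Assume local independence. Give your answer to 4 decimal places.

0.0428

P(θ) = 1 / (1 + exp(−a(θ − b)))
P_1 = 1/(1+e^{2.1420}) = 0.1051
P_2 = 1/(1+e^{1.8160}) = 0.1399
P_3 = 1/(1+e^{2.8320}) = 0.0556
L = (1−P_1) × (1−P_2) × P_3 = 0.8949 × 0.8601 × 0.0556 = 0.04281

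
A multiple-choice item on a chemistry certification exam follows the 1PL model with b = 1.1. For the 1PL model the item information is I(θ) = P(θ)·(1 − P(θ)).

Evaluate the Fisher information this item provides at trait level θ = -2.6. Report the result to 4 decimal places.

0.0235

P = 1/(1+e^{3.7000}) = 0.0241
P(1−P) = 0.0241 × 0.9759 = 0.0235
I = P(1−P) = 0.02354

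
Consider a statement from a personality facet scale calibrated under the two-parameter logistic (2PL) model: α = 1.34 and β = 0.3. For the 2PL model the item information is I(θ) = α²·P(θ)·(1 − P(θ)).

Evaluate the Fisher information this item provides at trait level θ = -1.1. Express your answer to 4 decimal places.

P = 1/(1+e^{1.8760}) = 0.1328
P(1−P) = 0.1328 × 0.8672 = 0.1152
I = α² × P(1−P) = 1.34² × 0.1152 = 0.20685

0.2069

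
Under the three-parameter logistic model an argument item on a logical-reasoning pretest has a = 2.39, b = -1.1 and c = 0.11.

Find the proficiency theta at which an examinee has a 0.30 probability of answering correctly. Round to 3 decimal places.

-1.646

P(theta) = c + (1 − c) · 1 / (1 + exp(−a(theta − b)))
Remove guessing floor: (0.30 − 0.11)/(1 − 0.11) = 0.2135
logit = ln(0.2135/0.7865) = -1.3041
theta = b + logit/(a) = -1.1 + (-1.3041)/2.3900 = -1.6456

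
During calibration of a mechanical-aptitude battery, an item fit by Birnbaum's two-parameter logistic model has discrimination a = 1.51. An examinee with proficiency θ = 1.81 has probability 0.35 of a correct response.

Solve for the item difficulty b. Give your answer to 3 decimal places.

2.220

P(θ) = 1 / (1 + exp(−a(θ − b)))
logit(0.35) = ln(0.35/0.65) = -0.6190
b = θ − logit/(a) = 1.81 − (-0.6190)/1.5100 = 2.2200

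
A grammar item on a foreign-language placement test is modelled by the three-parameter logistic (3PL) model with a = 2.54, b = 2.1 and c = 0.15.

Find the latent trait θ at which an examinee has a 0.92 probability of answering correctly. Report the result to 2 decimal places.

P(θ) = c + (1 − c) · 1 / (1 + exp(−a(θ − b)))
Remove guessing floor: (0.92 − 0.15)/(1 − 0.15) = 0.9059
logit = ln(0.9059/0.0941) = 2.2644
θ = b + logit/(a) = 2.1 + 2.2644/2.5400 = 2.9915

2.99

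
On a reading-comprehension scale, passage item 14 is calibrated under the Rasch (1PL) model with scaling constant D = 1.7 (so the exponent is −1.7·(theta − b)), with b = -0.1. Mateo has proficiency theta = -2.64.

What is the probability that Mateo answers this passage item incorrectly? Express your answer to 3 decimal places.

0.987

P(theta) = 1 / (1 + exp(−D·(theta − b)))
Exponent: 1.7 × (-2.64 − (-0.1)) = -4.3180
1/(1 + e^{4.3180}) = 0.0132
P = 0.0132
P(incorrect) = 1 − 0.0132 = 0.9868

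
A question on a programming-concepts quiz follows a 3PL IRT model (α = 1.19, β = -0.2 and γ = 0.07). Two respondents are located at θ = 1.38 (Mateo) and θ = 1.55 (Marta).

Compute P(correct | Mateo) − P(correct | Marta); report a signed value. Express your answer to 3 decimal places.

P(θ) = γ + (1 − γ) · 1 / (1 + exp(−α(θ − β)))
P(Mateo) = 0.8769  [exponent 1.8802]
P(Marta) = 0.8969  [exponent 2.0825]
Difference = 0.8769 − 0.8969 = -0.0200

-0.020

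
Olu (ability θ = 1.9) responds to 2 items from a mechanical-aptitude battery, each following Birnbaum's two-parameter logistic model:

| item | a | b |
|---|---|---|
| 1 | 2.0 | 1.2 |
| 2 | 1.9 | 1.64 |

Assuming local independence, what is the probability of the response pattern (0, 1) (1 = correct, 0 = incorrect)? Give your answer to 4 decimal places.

0.1229

P(θ) = 1 / (1 + exp(−a(θ − b)))
P_1 = 1/(1+e^{-1.4000}) = 0.8022
P_2 = 1/(1+e^{-0.4940}) = 0.6210
L = (1−P_1) × P_2 = 0.1978 × 0.6210 = 0.12285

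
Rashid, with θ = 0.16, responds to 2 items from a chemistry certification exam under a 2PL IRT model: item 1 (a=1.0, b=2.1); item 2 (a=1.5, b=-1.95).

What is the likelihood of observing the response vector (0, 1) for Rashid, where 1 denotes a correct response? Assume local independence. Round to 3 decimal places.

0.839

P(θ) = 1 / (1 + exp(−a(θ − b)))
P_1 = 1/(1+e^{1.9400}) = 0.1256
P_2 = 1/(1+e^{-3.1650}) = 0.9595
L = (1−P_1) × P_2 = 0.8744 × 0.9595 = 0.83894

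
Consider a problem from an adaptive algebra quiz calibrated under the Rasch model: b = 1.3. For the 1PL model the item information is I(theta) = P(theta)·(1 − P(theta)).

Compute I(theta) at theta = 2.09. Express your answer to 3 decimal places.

0.215

P = 1/(1+e^{-0.7900}) = 0.6878
P(1−P) = 0.6878 × 0.3122 = 0.2147
I = P(1−P) = 0.21472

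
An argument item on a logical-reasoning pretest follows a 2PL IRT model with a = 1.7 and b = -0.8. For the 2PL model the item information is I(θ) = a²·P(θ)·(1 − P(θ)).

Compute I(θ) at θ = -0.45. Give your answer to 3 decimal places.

0.662

P = 1/(1+e^{-0.5950}) = 0.6445
P(1−P) = 0.6445 × 0.3555 = 0.2291
I = a² × P(1−P) = 1.7² × 0.2291 = 0.66215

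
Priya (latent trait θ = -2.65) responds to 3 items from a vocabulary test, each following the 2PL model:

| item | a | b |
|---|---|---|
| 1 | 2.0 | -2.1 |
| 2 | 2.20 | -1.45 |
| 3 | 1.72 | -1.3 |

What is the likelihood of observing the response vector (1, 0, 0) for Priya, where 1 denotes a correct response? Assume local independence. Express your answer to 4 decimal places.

P(θ) = 1 / (1 + exp(−a(θ − b)))
P_1 = 1/(1+e^{1.1000}) = 0.2497
P_2 = 1/(1+e^{2.6400}) = 0.0666
P_3 = 1/(1+e^{2.3220}) = 0.0893
L = P_1 × (1−P_2) × (1−P_3) = 0.2497 × 0.9334 × 0.9107 = 0.21228

0.2123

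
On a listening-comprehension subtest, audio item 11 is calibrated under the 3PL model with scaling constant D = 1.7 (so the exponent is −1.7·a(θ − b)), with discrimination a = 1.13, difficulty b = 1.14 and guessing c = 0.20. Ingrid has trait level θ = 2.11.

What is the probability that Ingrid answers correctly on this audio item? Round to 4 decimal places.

0.8926

P(θ) = c + (1 − c) · 1 / (1 + exp(−D·a(θ − b)))
Exponent: 1.7 × 1.13 × (2.11 − 1.14) = 1.8634
1/(1 + e^{-1.8634}) = 0.8657
P = 0.20 + 0.80 × 0.8657 = 0.8926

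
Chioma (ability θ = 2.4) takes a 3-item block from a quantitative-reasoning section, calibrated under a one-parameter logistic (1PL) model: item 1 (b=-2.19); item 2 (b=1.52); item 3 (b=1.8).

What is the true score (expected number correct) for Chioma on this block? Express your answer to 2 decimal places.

2.34

P(θ) = 1 / (1 + exp(−(θ − b)))
P_1 = 1/(1+e^{-4.5900}) = 0.9899
P_2 = 1/(1+e^{-0.8800}) = 0.7068
P_3 = 1/(1+e^{-0.6000}) = 0.6457
E[score] = 0.9899 + 0.7068 + 0.6457 = 2.3424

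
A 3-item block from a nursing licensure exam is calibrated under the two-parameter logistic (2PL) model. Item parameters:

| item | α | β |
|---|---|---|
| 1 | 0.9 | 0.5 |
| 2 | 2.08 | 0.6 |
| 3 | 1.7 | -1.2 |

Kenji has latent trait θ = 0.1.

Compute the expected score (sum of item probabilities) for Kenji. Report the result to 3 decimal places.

P(θ) = 1 / (1 + exp(−α(θ − β)))
P_1 = 1/(1+e^{0.3600}) = 0.4110
P_2 = 1/(1+e^{1.0400}) = 0.2611
P_3 = 1/(1+e^{-2.2100}) = 0.9011
E[score] = 0.4110 + 0.2611 + 0.9011 = 1.5733

1.573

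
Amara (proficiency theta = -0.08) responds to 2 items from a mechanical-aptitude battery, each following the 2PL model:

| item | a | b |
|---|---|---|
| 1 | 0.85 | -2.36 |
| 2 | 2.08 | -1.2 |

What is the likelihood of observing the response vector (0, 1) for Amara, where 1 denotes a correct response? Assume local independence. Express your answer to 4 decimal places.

0.1147

P(theta) = 1 / (1 + exp(−a(theta − b)))
P_1 = 1/(1+e^{-1.9380}) = 0.8741
P_2 = 1/(1+e^{-2.3296}) = 0.9113
L = (1−P_1) × P_2 = 0.1259 × 0.9113 = 0.11470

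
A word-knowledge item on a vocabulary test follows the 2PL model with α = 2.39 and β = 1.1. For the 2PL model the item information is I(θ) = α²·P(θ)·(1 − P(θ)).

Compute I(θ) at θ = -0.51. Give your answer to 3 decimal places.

0.117

P = 1/(1+e^{3.8479}) = 0.0209
P(1−P) = 0.0209 × 0.9791 = 0.0204
I = α² × P(1−P) = 2.39² × 0.0204 = 0.11677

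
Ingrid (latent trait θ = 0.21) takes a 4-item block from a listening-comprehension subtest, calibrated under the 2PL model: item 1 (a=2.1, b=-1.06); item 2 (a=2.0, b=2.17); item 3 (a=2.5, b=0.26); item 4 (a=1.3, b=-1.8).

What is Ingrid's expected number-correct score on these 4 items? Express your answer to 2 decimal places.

2.35

P(θ) = 1 / (1 + exp(−a(θ − b)))
P_1 = 1/(1+e^{-2.6670}) = 0.9351
P_2 = 1/(1+e^{3.9200}) = 0.0195
P_3 = 1/(1+e^{0.1250}) = 0.4688
P_4 = 1/(1+e^{-2.6130}) = 0.9317
E[score] = 0.9351 + 0.0195 + 0.4688 + 0.9317 = 2.3550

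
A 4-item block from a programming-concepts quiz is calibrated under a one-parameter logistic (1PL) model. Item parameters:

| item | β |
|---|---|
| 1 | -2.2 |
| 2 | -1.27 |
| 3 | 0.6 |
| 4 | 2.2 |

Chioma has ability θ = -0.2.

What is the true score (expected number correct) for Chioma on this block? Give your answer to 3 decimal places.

2.019

P(θ) = 1 / (1 + exp(−(θ − β)))
P_1 = 1/(1+e^{-2.0000}) = 0.8808
P_2 = 1/(1+e^{-1.0700}) = 0.7446
P_3 = 1/(1+e^{0.8000}) = 0.3100
P_4 = 1/(1+e^{2.4000}) = 0.0832
E[score] = 0.8808 + 0.7446 + 0.3100 + 0.0832 = 2.0186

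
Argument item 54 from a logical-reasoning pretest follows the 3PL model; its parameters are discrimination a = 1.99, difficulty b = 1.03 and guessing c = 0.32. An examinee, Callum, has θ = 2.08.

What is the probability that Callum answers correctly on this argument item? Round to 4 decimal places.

P(θ) = c + (1 − c) · 1 / (1 + exp(−a(θ − b)))
Exponent: 1.99 × (2.08 − 1.03) = 2.0895
1/(1 + e^{-2.0895}) = 0.8899
P = 0.32 + 0.68 × 0.8899 = 0.9251

0.9251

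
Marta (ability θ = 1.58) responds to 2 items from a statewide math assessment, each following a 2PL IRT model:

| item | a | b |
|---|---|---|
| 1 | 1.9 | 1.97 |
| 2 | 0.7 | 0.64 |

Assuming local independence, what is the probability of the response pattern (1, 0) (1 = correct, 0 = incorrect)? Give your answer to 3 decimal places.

P(θ) = 1 / (1 + exp(−a(θ − b)))
P_1 = 1/(1+e^{0.7410}) = 0.3228
P_2 = 1/(1+e^{-0.6580}) = 0.6588
L = P_1 × (1−P_2) = 0.3228 × 0.3412 = 0.11013

0.110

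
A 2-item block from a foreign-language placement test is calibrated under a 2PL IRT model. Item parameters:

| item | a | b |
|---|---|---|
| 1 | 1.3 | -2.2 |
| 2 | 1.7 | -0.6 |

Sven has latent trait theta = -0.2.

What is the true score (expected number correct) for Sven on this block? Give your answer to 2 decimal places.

P(theta) = 1 / (1 + exp(−a(theta − b)))
P_1 = 1/(1+e^{-2.6000}) = 0.9309
P_2 = 1/(1+e^{-0.6800}) = 0.6637
E[score] = 0.9309 + 0.6637 = 1.5946

1.59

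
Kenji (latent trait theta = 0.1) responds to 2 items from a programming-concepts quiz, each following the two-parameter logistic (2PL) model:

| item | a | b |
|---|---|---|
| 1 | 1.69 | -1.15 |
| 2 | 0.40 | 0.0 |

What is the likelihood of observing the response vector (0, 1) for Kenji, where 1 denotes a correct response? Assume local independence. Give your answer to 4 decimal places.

P(theta) = 1 / (1 + exp(−a(theta − b)))
P_1 = 1/(1+e^{-2.1125}) = 0.8921
P_2 = 1/(1+e^{-0.0400}) = 0.5100
L = (1−P_1) × P_2 = 0.1079 × 0.5100 = 0.05502

0.0550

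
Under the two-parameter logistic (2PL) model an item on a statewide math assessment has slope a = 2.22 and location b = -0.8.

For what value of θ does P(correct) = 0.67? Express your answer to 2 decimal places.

-0.48

P(θ) = 1 / (1 + exp(−a(θ − b)))
logit = ln(0.6700/0.3300) = 0.7082
θ = b + logit/(a) = -0.8 + 0.7082/2.2200 = -0.4810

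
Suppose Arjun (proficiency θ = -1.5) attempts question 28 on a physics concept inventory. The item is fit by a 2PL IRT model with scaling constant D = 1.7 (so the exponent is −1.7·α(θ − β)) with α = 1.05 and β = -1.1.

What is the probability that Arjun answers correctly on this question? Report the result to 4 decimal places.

P(θ) = 1 / (1 + exp(−D·α(θ − β)))
Exponent: 1.7 × 1.05 × (-1.5 − (-1.1)) = -0.7140
1/(1 + e^{0.7140}) = 0.3287
P = 0.3287

0.3287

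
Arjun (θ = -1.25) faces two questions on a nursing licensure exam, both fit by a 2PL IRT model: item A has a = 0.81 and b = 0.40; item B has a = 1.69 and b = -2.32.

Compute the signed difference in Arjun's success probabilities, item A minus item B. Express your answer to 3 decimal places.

P(θ) = 1 / (1 + exp(−a(θ − b)))
P_A = 0.2081
P_B = 0.8592
P_A − P_B = -0.6511

-0.651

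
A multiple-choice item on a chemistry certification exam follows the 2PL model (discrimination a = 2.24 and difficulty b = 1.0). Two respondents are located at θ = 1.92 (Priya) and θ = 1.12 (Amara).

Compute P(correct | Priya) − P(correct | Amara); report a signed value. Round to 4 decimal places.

P(θ) = 1 / (1 + exp(−a(θ − b)))
P(Priya) = 0.8870  [exponent 2.0608]
P(Amara) = 0.5668  [exponent 0.2688]
Difference = 0.8870 − 0.5668 = 0.3202

0.3202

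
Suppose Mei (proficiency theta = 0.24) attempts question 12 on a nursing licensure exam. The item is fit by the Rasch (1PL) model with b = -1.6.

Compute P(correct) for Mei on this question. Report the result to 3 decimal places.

0.863

P(theta) = 1 / (1 + exp(−(theta − b)))
Exponent: (0.24 − (-1.6)) = 1.8400
1/(1 + e^{-1.8400}) = 0.8629
P = 0.8629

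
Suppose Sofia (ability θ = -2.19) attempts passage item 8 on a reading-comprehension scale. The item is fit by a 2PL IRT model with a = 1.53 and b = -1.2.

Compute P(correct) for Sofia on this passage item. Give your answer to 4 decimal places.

0.1802

P(θ) = 1 / (1 + exp(−a(θ − b)))
Exponent: 1.53 × (-2.19 − (-1.2)) = -1.5147
1/(1 + e^{1.5147}) = 0.1802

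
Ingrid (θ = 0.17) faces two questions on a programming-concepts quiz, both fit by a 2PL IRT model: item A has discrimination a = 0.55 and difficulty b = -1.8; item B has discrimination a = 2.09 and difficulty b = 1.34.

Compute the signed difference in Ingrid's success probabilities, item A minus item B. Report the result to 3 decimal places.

0.667

P(θ) = 1 / (1 + exp(−a(θ − b)))
P_A = 0.7472
P_B = 0.0798
P_A − P_B = 0.6674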